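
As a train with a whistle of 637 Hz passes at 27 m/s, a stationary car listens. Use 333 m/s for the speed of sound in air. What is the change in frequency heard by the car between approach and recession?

Approaching: f₁ = f · v/(v − v_s) = 637 × 333/306 ≈ 693 Hz.
Receding: f₂ = f · v/(v + v_s) = 637 × 333/360 ≈ 589 Hz.
Drop: f₁ − f₂ = 2f·v·v_s/(v² − v_s²) = 2 × 637 × 333 × 27/(333² − 27²) ≈ 104 Hz.

104 Hz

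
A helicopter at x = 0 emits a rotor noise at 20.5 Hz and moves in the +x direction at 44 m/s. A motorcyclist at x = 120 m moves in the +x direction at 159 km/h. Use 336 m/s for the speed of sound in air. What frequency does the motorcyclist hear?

20.5 Hz

159 km/h = 44.17 m/s.
The observer lies on the +x side, so the source is heading toward the observer and the observer is heading away from the source.
Both move, so f' = f · (v − v_o)/(v − v_s).
f' = 20.5 × (336 − 44.17)/(336 − 44) = 20.5 × 291.83/292 ≈ 20.5 Hz.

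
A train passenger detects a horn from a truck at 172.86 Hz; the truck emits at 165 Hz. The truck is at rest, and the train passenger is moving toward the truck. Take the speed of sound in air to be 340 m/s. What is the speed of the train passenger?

f' = f · (v + v_o)/v ⇒ v_o = v · |f'/f − 1|.
v_o = 340 × |172.86/165 − 1| = 340 × 0.04764 ≈ 16.2 m/s.

16.2 m/s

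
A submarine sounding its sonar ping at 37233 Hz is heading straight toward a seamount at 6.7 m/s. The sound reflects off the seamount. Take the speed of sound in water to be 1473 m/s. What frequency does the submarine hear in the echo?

37573 Hz

The seamount receives the sound from a moving source: f₁ = f₀ · v/(v − v_e) = 37233 × 1473/1466.3 ≈ 37403 Hz.
On the return leg the submarine is a moving observer: f₂ = f₁ · (v + v_e)/v = 37403 × 1479.7/1473 ≈ 37573 Hz.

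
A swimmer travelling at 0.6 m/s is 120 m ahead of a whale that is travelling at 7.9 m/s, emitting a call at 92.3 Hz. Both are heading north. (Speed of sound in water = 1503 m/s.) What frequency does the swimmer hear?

The swimmer is ahead, so the whale is moving toward it while the swimmer is moving away from the whale.
Both move, so f' = f · (v − v_o)/(v − v_s).
f' = 92.3 × (1503 − 0.6)/(1503 − 7.9) = 92.3 × 1502.4/1495.1 ≈ 93 Hz.

93 Hz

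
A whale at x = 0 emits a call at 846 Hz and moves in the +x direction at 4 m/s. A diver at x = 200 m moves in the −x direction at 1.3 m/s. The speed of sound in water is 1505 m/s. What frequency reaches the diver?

The observer lies on the +x side, so the source is heading toward the observer and the observer is heading toward the source.
General Doppler shift: f' = f · (v + v_o)/(v − v_s).
f' = 846 × (1505 + 1.3)/(1505 − 4) = 846 × 1506.3/1501 ≈ 849 Hz.

849 Hz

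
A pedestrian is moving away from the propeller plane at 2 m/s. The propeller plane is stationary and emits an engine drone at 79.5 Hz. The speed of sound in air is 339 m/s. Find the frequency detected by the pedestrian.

79 Hz

Only the observer moves, away from the source, so f' = f · (v − v_o)/v.
f' = 79.5 × (339 − 2)/339 = 79.5 × 337/339 ≈ 79 Hz.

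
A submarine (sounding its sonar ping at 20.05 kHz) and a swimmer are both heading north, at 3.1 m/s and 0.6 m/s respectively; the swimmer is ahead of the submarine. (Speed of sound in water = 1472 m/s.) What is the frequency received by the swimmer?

The swimmer is ahead, so the submarine is moving toward it while the swimmer is moving away from the submarine.
General Doppler shift: f' = f · (v − v_o)/(v − v_s).
f' = 20.05 × (1472 − 0.6)/(1472 − 3.1) = 20.05 × 1471.4/1468.9 ≈ 20.1 kHz.

20.1 kHz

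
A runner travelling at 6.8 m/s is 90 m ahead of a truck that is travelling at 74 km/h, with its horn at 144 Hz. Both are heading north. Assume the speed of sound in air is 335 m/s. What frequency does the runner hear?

150 Hz

74 km/h = 20.56 m/s.
The runner is ahead, so the truck is moving toward it while the runner is moving away from the truck.
With source approaching and observer receding, f' = f · (v − v_o)/(v − v_s).
f' = 144 × (335 − 6.8)/(335 − 20.56) = 144 × 328.2/314.44 ≈ 150 Hz.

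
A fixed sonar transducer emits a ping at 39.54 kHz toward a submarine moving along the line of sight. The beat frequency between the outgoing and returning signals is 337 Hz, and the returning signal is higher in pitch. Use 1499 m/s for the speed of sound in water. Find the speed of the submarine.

6.4 m/s

Double Doppler shift off a moving reflector: f₂ = f₀ · (v + u)/(v − u) (u > 0 toward emitter).
Returning signal is higher, so f₂ = f₀ + Δf = 39540 + 337 = 39877 Hz.
Rearranging, u = v · (f₂ − f₀)/(f₂ + f₀) = 1499 × 337/79417 ≈ 6.4 m/s.
So the submarine is moving at 6.4 m/s toward the emitter.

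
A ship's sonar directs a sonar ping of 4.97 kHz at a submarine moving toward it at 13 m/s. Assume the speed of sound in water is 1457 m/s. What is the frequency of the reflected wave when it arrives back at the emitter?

The submarine first receives the wave as a moving observer: f₁ = f₀ · (v + u)/v = 4.97 × (1457 + 13)/1457 ≈ 5.01 kHz.
On reflection it acts as a source moving toward the stationary detector: f₂ = f₁ · v/(v − u) = 5.01 × 1457/1444 ≈ 5.06 kHz.
Equivalently f₂ = f₀ · (v + u)/(v − u).

5.06 kHz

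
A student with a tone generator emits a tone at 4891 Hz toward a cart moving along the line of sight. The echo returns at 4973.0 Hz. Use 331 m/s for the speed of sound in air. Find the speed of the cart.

2.75 m/s

Double Doppler shift off a moving reflector: f₂ = f₀ · (v + u)/(v − u) (u > 0 toward emitter).
Rearranging, u = v · (f₂ − f₀)/(f₂ + f₀) = 331 × 82.0/9864.0 ≈ 2.75 m/s.
So the cart is moving at 2.75 m/s toward the emitter.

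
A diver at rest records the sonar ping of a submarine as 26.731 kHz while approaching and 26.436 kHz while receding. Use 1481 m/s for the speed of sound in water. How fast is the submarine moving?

f₁/f₂ = (v + v_s)/(v − v_s), so v_s = v · (f₁ − f₂)/(f₁ + f₂).
v_s = 1481 × (26.731 − 26.436)/(26.731 + 26.436) = 1481 × 0.295/53.167 ≈ 8.2 m/s.

8.2 m/s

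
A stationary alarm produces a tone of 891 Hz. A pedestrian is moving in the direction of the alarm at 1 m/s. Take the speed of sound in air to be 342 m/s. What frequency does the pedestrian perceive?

Moving observer, stationary source: f' = f · (v + v_o)/v.
f' = 891 × (342 + 1)/342 = 891 × 343/342 ≈ 894 Hz.

894 Hz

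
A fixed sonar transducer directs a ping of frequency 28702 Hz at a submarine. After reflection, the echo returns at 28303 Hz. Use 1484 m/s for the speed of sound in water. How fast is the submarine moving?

10.4 m/s

Double Doppler shift off a moving reflector: f₂ = f₀ · (v + u)/(v − u) (u > 0 toward emitter).
Rearranging, u = v · (f₂ − f₀)/(f₂ + f₀) = 1484 × -399/57005 ≈ -10.4 m/s.
So the submarine is moving at 10.4 m/s away from the emitter.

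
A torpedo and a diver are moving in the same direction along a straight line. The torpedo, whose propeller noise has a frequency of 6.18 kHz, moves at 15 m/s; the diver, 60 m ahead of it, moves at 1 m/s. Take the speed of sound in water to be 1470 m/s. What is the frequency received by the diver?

6.24 kHz

The diver is ahead, so the torpedo is moving toward it while the diver is moving away from the torpedo.
With source approaching and observer receding, f' = f · (v − v_o)/(v − v_s).
f' = 6.18 × (1470 − 1)/(1470 − 15) = 6.18 × 1469/1455 ≈ 6.24 kHz.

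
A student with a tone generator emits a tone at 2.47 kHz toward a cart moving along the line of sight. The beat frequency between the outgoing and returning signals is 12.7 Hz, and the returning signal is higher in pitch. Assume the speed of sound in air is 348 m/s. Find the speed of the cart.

Double Doppler shift off a moving reflector: f₂ = f₀ · (v + u)/(v − u) (u > 0 toward emitter).
Returning signal is higher, so f₂ = f₀ + Δf = 2470 + 12.7 = 2482.7 Hz.
Rearranging, u = v · (f₂ − f₀)/(f₂ + f₀) = 348 × 12.7/4952.7 ≈ 0.89 m/s.
So the cart is moving at 0.89 m/s toward the emitter.

0.89 m/s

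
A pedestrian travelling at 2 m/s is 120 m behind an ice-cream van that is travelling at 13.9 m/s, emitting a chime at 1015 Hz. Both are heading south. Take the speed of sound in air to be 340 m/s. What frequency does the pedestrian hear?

981 Hz

The pedestrian is behind, so the ice-cream van is moving away from it while the pedestrian is moving toward the ice-cream van.
Both move, so f' = f · (v + v_o)/(v + v_s).
f' = 1015 × (340 + 2)/(340 + 13.9) = 1015 × 342/353.9 ≈ 981 Hz.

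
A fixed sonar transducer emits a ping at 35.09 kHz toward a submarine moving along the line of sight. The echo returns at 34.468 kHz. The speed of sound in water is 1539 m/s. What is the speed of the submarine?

13.8 m/s

Double Doppler shift off a moving reflector: f₂ = f₀ · (v + u)/(v − u) (u > 0 toward emitter).
Rearranging, u = v · (f₂ − f₀)/(f₂ + f₀) = 1539 × -0.622/69.558 ≈ -13.8 m/s.
So the submarine is moving at 13.8 m/s away from the emitter.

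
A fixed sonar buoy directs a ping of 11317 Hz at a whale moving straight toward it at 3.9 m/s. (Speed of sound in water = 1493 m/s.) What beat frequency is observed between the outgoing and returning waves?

At the whale (a moving observer), f₁ = f₀ · (v + u)/v = 11317 × 1496.9/1493 ≈ 11346.6 Hz.
On reflection it acts as a source moving toward the stationary detector: f₂ = f₁ · v/(v − u) = 11346.6 × 1493/1489.1 ≈ 11376.3 Hz.
Beat frequency: |f₂ − f₀| = 2u·f₀/(v − u) = 2 × 3.9 × 11317/1489.1 ≈ 59.3 Hz.

59.3 Hz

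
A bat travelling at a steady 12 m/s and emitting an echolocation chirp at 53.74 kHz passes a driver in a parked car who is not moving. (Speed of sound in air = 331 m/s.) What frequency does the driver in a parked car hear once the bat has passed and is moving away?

51.9 kHz

Receding: f₂ = f · v/(v + v_s) = 53.74 × 331/343 ≈ 51.9 kHz.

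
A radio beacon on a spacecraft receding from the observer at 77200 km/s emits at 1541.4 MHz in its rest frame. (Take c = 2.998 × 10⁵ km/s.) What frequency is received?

1184.4 MHz

β = v/c = 77200/299800 = 0.2575.
Relativistic Doppler for frequency: f' = f₀ · √((1 − β)/(1 + β)).
f' = 1541.4 × √(0.7425/1.2575) = 1541.4 × 0.76841 ≈ 1184.4 MHz.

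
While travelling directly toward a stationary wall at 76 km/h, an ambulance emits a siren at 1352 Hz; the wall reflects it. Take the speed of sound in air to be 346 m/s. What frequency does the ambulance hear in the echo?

76 km/h = 21.11 m/s.
The wall receives the sound from a moving source: f₁ = f₀ · v/(v − v_e) = 1352 × 346/324.89 ≈ 1440 Hz.
On the return leg the ambulance is a moving observer: f₂ = f₁ · (v + v_e)/v = 1440 × 367.11/346 ≈ 1528 Hz.

1528 Hz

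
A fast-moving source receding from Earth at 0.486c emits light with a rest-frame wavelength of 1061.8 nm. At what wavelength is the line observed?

Relativistic Doppler for wavelength: λ' = λ₀ · √((1 + β)/(1 − β)).
λ' = 1061.8 × √(1.4860/0.5140) = 1061.8 × 1.70031 ≈ 1805.4 nm.

1805.4 nm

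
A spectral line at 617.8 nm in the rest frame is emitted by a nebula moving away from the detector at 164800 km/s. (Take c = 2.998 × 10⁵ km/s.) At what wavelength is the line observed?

1146.1 nm

β = v/c = 164800/299800 = 0.5497.
Relativistic Doppler for wavelength: λ' = λ₀ · √((1 + β)/(1 − β)).
λ' = 617.8 × √(1.5497/0.4503) = 617.8 × 1.85512 ≈ 1146.1 nm.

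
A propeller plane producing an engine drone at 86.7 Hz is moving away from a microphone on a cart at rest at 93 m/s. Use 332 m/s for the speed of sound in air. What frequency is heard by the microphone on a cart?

68 Hz

With the source moving away from a stationary observer, f' = f · v/(v + v_s).
f' = 86.7 × 332/(332 + 93) = 86.7 × 332/425 ≈ 68 Hz.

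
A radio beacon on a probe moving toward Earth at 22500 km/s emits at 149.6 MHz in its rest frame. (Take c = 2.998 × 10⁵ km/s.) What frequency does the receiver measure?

β = v/c = 22500/299800 = 0.0751.
Relativistic Doppler for frequency: f' = f₀ · √((1 + β)/(1 − β)).
f' = 149.6 × √(1.0751/0.9249) = 149.6 × 1.07809 ≈ 161.3 MHz.

161.3 MHz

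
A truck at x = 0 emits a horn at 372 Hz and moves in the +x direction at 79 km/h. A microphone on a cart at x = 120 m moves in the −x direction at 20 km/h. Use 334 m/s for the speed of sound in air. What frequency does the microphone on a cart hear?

79 km/h = 21.94 m/s; 20 km/h = 5.556 m/s.
The observer lies on the +x side, so the source is heading toward the observer and the observer is heading toward the source.
General Doppler shift: f' = f · (v + v_o)/(v − v_s).
f' = 372 × (334 + 5.556)/(334 − 21.94) = 372 × 339.56/312.06 ≈ 405 Hz.

405 Hz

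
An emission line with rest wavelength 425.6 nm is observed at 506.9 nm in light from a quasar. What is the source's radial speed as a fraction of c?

λ'/λ₀ = 1.1910 > 1 (redshift), so the source is receding.
λ'/λ₀ = √((1 + β)/(1 − β)) for a receding source ⇒ β = (r² − 1)/(r² + 1) with r = λ'/λ₀.
β = (1.4185 − 1)/(1.4185 + 1) ≈ 0.173.

0.173c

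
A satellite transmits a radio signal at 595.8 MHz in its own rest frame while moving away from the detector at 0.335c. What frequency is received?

420.5 MHz

Relativistic Doppler for frequency: f' = f₀ · √((1 − β)/(1 + β)).
f' = 595.8 × √(0.6650/1.3350) = 595.8 × 0.70578 ≈ 420.5 MHz.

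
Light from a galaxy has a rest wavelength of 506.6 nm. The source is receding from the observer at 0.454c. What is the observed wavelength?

826.7 nm

Relativistic Doppler for wavelength: λ' = λ₀ · √((1 + β)/(1 − β)).
λ' = 506.6 × √(1.4540/0.5460) = 506.6 × 1.63187 ≈ 826.7 nm.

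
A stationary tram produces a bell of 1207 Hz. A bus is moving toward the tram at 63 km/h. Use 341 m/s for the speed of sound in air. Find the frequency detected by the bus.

63 km/h = 17.5 m/s.
Moving observer, stationary source: f' = f · (v + v_o)/v.
f' = 1207 × (341 + 17.5)/341 = 1207 × 358.5/341 ≈ 1269 Hz.

1269 Hz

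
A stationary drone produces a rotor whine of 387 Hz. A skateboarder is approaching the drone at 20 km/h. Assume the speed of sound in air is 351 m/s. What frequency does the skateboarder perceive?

20 km/h = 5.556 m/s.
Moving observer, stationary source: f' = f · (v + v_o)/v.
f' = 387 × (351 + 5.556)/351 = 387 × 356.56/351 ≈ 393 Hz.

393 Hz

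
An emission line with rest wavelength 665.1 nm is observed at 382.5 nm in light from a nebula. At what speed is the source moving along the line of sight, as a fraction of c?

λ'/λ₀ = 0.5751 < 1 (blueshift), so the source is approaching.
λ'/λ₀ = √((1 − β)/(1 + β)) for an approaching source ⇒ β = (1 − r²)/(1 + r²) with r = λ'/λ₀.
β = (1 − 0.3307)/(1 + 0.3307) ≈ 0.503.

0.503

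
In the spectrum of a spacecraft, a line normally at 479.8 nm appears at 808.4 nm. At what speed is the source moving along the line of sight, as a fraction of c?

λ'/λ₀ = 1.6849 > 1 (redshift), so the source is receding.
λ'/λ₀ = √((1 + β)/(1 − β)) for a receding source ⇒ β = (r² − 1)/(r² + 1) with r = λ'/λ₀.
β = (2.8388 − 1)/(2.8388 + 1) ≈ 0.479.

0.479c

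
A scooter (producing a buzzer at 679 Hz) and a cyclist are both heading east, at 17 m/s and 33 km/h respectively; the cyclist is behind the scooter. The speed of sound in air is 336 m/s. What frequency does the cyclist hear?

33 km/h = 9.167 m/s.
The cyclist is behind, so the scooter is moving away from it while the cyclist is moving toward the scooter.
General Doppler shift: f' = f · (v + v_o)/(v + v_s).
f' = 679 × (336 + 9.167)/(336 + 17) = 679 × 345.17/353 ≈ 664 Hz.

664 Hz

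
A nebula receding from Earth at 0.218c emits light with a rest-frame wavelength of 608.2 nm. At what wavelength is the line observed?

759.0 nm

Relativistic Doppler for wavelength: λ' = λ₀ · √((1 + β)/(1 − β)).
λ' = 608.2 × √(1.2180/0.7820) = 608.2 × 1.24802 ≈ 759.0 nm.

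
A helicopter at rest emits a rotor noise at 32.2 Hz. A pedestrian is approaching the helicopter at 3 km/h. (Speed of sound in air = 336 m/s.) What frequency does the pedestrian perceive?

3 km/h = 0.8333 m/s.
Moving observer, stationary source: f' = f · (v + v_o)/v.
f' = 32.2 × (336 + 0.8333)/336 = 32.2 × 336.83/336 ≈ 32.3 Hz.

32.3 Hz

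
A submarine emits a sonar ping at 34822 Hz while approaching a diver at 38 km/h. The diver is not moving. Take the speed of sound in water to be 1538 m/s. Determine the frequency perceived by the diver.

35063 Hz

38 km/h = 10.56 m/s.
With the source moving toward a stationary observer, f' = f · v/(v − v_s).
f' = 34822 × 1538/(1538 − 10.56) = 34822 × 1538/1527 ≈ 35063 Hz.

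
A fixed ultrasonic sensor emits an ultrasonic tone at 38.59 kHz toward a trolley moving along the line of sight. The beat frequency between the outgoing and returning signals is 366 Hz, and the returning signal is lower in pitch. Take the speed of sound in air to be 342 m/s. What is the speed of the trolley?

1.63 m/s

Double Doppler shift off a moving reflector: f₂ = f₀ · (v + u)/(v − u) (u > 0 toward emitter).
Returning signal is lower, so f₂ = f₀ − Δf = 38590 − 366 = 38224 Hz.
Rearranging, u = v · (f₂ − f₀)/(f₂ + f₀) = 342 × -366/76814 ≈ -1.63 m/s.
So the trolley is moving at 1.63 m/s away from the emitter.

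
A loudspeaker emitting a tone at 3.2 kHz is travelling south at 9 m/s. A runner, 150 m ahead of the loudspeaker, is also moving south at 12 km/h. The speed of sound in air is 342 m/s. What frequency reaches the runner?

12 km/h = 3.333 m/s.
The runner is ahead, so the loudspeaker is moving toward it while the runner is moving away from the loudspeaker.
Both move, so f' = f · (v − v_o)/(v − v_s).
f' = 3.2 × (342 − 3.333)/(342 − 9) = 3.2 × 338.67/333 ≈ 3.25 kHz.

3.25 kHz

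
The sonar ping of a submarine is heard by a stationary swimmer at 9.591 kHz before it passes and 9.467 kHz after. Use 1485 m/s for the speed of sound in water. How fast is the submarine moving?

f₁/f₂ = (v + v_s)/(v − v_s), so v_s = v · (f₁ − f₂)/(f₁ + f₂).
v_s = 1485 × (9.591 − 9.467)/(9.591 + 9.467) = 1485 × 0.124/19.058 ≈ 9.7 m/s.

9.7 m/s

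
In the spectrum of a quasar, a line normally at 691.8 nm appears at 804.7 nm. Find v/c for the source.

λ'/λ₀ = 1.1632 > 1 (redshift), so the source is receding.
λ'/λ₀ = √((1 + β)/(1 − β)) for a receding source ⇒ β = (r² − 1)/(r² + 1) with r = λ'/λ₀.
β = (1.3530 − 1)/(1.3530 + 1) ≈ 0.150.

0.150c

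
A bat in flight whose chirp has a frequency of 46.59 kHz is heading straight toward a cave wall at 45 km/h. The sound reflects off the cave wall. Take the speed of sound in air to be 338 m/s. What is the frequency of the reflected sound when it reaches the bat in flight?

45 km/h = 12.5 m/s.
The cave wall receives the sound from a moving source: f₁ = f₀ · v/(v − v_e) = 46.59 × 338/325.5 ≈ 48.4 kHz.
On the return leg the bat in flight is a moving observer: f₂ = f₁ · (v + v_e)/v = 48.4 × 350.5/338 ≈ 50.2 kHz.
Equivalently f₂ = f₀ · (v + v_e)/(v − v_e).

50.2 kHz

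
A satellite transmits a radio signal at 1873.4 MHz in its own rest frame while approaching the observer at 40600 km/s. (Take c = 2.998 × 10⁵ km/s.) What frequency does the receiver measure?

β = v/c = 40600/299800 = 0.1354.
Relativistic Doppler for frequency: f' = f₀ · √((1 + β)/(1 − β)).
f' = 1873.4 × √(1.1354/0.8646) = 1873.4 × 1.14598 ≈ 2146.9 MHz.

2146.9 MHz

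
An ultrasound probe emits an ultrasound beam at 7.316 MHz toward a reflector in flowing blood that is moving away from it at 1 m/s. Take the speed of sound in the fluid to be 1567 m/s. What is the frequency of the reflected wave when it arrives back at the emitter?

7.307 MHz

At the reflector in flowing blood (a moving observer), f₁ = f₀ · (v − u)/v = 7.316 × 1566/1567 ≈ 7.311 MHz.
The reflection then acts as a moving source: f₂ = f₁ · v/(v + u) ≈ 7.307 MHz.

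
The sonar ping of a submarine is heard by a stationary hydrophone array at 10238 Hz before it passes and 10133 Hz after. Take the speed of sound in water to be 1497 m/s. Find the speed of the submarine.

7.7 m/s

f₁/f₂ = (v + v_s)/(v − v_s), so v_s = v · (f₁ − f₂)/(f₁ + f₂).
v_s = 1497 × (10238 − 10133)/(10238 + 10133) = 1497 × 105/20371 ≈ 7.7 m/s.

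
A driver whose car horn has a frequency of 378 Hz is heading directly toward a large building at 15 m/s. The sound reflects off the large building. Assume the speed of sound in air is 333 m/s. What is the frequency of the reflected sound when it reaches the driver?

414 Hz

The large building receives the sound from a moving source: f₁ = f₀ · v/(v − v_e) = 378 × 333/318 ≈ 396 Hz.
On the return leg the driver is a moving observer: f₂ = f₁ · (v + v_e)/v = 396 × 348/333 ≈ 414 Hz.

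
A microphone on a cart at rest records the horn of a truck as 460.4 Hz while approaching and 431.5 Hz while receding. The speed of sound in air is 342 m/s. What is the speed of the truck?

f₁/f₂ = (v + v_s)/(v − v_s), so v_s = v · (f₁ − f₂)/(f₁ + f₂).
v_s = 342 × (460.4 − 431.5)/(460.4 + 431.5) = 342 × 28.9/891.9 ≈ 11.1 m/s.

11.1 m/s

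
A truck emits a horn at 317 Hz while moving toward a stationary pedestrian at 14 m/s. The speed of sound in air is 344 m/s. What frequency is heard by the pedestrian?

With the source moving toward a stationary observer, f' = f · v/(v − v_s).
f' = 317 × 344/(344 − 14) = 317 × 344/330 ≈ 330 Hz.

330 Hz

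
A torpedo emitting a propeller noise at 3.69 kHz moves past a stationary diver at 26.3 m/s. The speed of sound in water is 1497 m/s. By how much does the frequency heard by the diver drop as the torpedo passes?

0.130 kHz

Approaching: f₁ = f · v/(v − v_s) = 3.69 × 1497/1470.7 ≈ 3.756 kHz.
Receding: f₂ = f · v/(v + v_s) = 3.69 × 1497/1523.3 ≈ 3.626 kHz.
Drop: f₁ − f₂ = 2f·v·v_s/(v² − v_s²) = 2 × 3.69 × 1497 × 26.3/(1497² − 26.3²) ≈ 0.130 kHz.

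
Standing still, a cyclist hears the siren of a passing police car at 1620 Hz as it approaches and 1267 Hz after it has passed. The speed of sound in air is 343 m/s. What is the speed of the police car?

f₁/f₂ = (v + v_s)/(v − v_s), so v_s = v · (f₁ − f₂)/(f₁ + f₂).
v_s = 343 × (1620 − 1267)/(1620 + 1267) = 343 × 353/2887 ≈ 42 m/s.

42 m/s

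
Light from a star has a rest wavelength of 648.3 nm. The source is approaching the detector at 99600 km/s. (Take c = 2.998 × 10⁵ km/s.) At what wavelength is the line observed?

459.0 nm

β = v/c = 99600/299800 = 0.3322.
Relativistic Doppler for wavelength: λ' = λ₀ · √((1 − β)/(1 + β)).
λ' = 648.3 × √(0.6678/1.3322) = 648.3 × 0.70799 ≈ 459.0 nm.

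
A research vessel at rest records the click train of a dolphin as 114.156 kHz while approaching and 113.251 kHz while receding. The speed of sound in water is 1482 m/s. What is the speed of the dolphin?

f₁/f₂ = (v + v_s)/(v − v_s), so v_s = v · (f₁ − f₂)/(f₁ + f₂).
v_s = 1482 × (114.156 − 113.251)/(114.156 + 113.251) = 1482 × 0.905/227.407 ≈ 5.9 m/s.

5.9 m/s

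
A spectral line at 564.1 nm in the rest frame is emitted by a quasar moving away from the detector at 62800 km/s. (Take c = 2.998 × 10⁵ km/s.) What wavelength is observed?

β = v/c = 62800/299800 = 0.2095.
Relativistic Doppler for wavelength: λ' = λ₀ · √((1 + β)/(1 − β)).
λ' = 564.1 × √(1.2095/0.7905) = 564.1 × 1.23691 ≈ 697.7 nm.

697.7 nm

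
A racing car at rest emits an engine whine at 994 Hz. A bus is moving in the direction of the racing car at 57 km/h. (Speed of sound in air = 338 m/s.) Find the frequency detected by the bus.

57 km/h = 15.83 m/s.
Only the observer moves, toward the source, so f' = f · (v + v_o)/v.
f' = 994 × (338 + 15.83)/338 = 994 × 353.83/338 ≈ 1041 Hz.

1041 Hz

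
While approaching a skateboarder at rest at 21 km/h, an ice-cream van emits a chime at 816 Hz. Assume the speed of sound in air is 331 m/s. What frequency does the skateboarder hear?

831 Hz

21 km/h = 5.833 m/s.
Moving source, stationary observer: f' = f · v/(v − v_s) since the source is approaching.
f' = 816 × 331/(331 − 5.833) = 816 × 331/325.2 ≈ 831 Hz.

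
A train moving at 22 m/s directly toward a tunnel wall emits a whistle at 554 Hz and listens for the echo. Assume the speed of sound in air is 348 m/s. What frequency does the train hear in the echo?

629 Hz

The tunnel wall receives the sound from a moving source: f₁ = f₀ · v/(v − v_e) = 554 × 348/326 ≈ 591 Hz.
On the return leg the train is a moving observer: f₂ = f₁ · (v + v_e)/v = 591 × 370/348 ≈ 629 Hz.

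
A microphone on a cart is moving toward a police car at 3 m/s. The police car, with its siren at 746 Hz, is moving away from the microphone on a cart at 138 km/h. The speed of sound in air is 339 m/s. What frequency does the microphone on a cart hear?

676 Hz

138 km/h = 38.33 m/s.
With source receding and observer approaching, f' = f · (v + v_o)/(v + v_s).
f' = 746 × (339 + 3)/(339 + 38.33) = 746 × 342/377.33 ≈ 676 Hz.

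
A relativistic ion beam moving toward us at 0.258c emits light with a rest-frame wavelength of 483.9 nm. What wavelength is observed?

Relativistic Doppler for wavelength: λ' = λ₀ · √((1 − β)/(1 + β)).
λ' = 483.9 × √(0.7420/1.2580) = 483.9 × 0.76800 ≈ 371.6 nm.

371.6 nm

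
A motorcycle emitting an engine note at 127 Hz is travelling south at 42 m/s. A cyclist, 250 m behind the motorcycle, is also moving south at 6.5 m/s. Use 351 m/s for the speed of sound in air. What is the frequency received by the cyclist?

116 Hz

The cyclist is behind, so the motorcycle is moving away from it while the cyclist is moving toward the motorcycle.
With source receding and observer approaching, f' = f · (v + v_o)/(v + v_s).
f' = 127 × (351 + 6.5)/(351 + 42) = 127 × 357.5/393 ≈ 116 Hz.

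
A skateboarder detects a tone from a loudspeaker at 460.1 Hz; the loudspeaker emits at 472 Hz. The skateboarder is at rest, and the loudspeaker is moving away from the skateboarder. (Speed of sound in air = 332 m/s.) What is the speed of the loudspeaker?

f' = f · v/(v + v_s) ⇒ v_s = v · |1 − f/f'|.
v_s = 332 × |1 − 472/460.1| = 332 × 0.02586 ≈ 8.6 m/s.

8.6 m/s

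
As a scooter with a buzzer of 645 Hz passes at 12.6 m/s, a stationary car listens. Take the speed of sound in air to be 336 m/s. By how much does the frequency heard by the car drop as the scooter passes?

Approaching: f₁ = f · v/(v − v_s) = 645 × 336/323.4 ≈ 670.1 Hz.
Receding: f₂ = f · v/(v + v_s) = 645 × 336/348.6 ≈ 621.7 Hz.
Drop: f₁ − f₂ = 2f·v·v_s/(v² − v_s²) = 2 × 645 × 336 × 12.6/(336² − 12.6²) ≈ 48.4 Hz.

48.4 Hz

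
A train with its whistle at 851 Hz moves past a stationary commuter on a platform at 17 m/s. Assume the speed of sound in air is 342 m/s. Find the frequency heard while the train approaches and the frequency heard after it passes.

Approaching: f₁ = f · v/(v − v_s) = 851 × 342/325 ≈ 896 Hz.
Receding: f₂ = f · v/(v + v_s) = 851 × 342/359 ≈ 811 Hz.

896 Hz approaching; 811 Hz receding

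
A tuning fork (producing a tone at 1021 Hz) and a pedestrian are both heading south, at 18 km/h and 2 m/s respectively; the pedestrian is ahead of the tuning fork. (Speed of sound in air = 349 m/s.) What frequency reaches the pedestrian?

1030 Hz

18 km/h = 5 m/s.
The pedestrian is ahead, so the tuning fork is moving toward it while the pedestrian is moving away from the tuning fork.
General Doppler shift: f' = f · (v − v_o)/(v − v_s).
f' = 1021 × (349 − 2)/(349 − 5) = 1021 × 347/344 ≈ 1030 Hz.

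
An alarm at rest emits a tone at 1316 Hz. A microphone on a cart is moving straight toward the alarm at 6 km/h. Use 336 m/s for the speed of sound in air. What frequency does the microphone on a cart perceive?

6 km/h = 1.667 m/s.
Only the observer moves, toward the source, so f' = f · (v + v_o)/v.
f' = 1316 × (336 + 1.667)/336 = 1316 × 337.67/336 ≈ 1323 Hz.

1323 Hz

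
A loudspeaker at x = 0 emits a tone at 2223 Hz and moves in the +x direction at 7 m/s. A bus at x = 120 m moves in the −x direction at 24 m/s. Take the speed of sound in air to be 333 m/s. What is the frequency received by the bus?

The observer lies on the +x side, so the source is heading toward the observer and the observer is heading toward the source.
General Doppler shift: f' = f · (v + v_o)/(v − v_s).
f' = 2223 × (333 + 24)/(333 − 7) = 2223 × 357/326 ≈ 2434 Hz.

2434 Hz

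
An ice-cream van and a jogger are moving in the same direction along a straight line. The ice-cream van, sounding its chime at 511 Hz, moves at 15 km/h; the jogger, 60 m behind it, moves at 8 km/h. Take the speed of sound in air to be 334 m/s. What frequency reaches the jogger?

508 Hz

15 km/h = 4.167 m/s; 8 km/h = 2.222 m/s.
The jogger is behind, so the ice-cream van is moving away from it while the jogger is moving toward the ice-cream van.
With source receding and observer approaching, f' = f · (v + v_o)/(v + v_s).
f' = 511 × (334 + 2.222)/(334 + 4.167) = 511 × 336.22/338.17 ≈ 508 Hz.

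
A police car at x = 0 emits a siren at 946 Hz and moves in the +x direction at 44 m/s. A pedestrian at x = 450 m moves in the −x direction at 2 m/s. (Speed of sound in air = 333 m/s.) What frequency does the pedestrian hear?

1097 Hz

The observer lies on the +x side, so the source is heading toward the observer and the observer is heading toward the source.
With source approaching and observer approaching, f' = f · (v + v_o)/(v − v_s).
f' = 946 × (333 + 2)/(333 − 44) = 946 × 335/289 ≈ 1097 Hz.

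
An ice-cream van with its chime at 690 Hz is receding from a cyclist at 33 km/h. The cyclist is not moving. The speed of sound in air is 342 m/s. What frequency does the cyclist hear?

672 Hz

33 km/h = 9.167 m/s.
With the source moving away from a stationary observer, f' = f · v/(v + v_s).
f' = 690 × 342/(342 + 9.167) = 690 × 342/351.2 ≈ 672 Hz.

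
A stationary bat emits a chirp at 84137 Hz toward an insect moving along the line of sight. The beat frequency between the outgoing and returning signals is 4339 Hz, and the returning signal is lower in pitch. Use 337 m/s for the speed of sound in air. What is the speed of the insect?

Double Doppler shift off a moving reflector: f₂ = f₀ · (v + u)/(v − u) (u > 0 toward emitter).
Returning signal is lower, so f₂ = f₀ − Δf = 84137 − 4339 = 79798 Hz.
Rearranging, u = v · (f₂ − f₀)/(f₂ + f₀) = 337 × -4339/163935 ≈ -8.9 m/s.
So the insect is moving at 8.9 m/s away from the emitter.

8.9 m/s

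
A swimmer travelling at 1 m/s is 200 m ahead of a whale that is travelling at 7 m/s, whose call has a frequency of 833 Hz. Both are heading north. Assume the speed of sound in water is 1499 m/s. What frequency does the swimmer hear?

836 Hz

The swimmer is ahead, so the whale is moving toward it while the swimmer is moving away from the whale.
With source approaching and observer receding, f' = f · (v − v_o)/(v − v_s).
f' = 833 × (1499 − 1)/(1499 − 7) = 833 × 1498/1492 ≈ 836 Hz.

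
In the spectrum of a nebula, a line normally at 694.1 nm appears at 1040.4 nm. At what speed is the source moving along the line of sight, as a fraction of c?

λ'/λ₀ = 1.4989 > 1 (redshift), so the source is receding.
λ'/λ₀ = √((1 + β)/(1 − β)) for a receding source ⇒ β = (r² − 1)/(r² + 1) with r = λ'/λ₀.
β = (2.2468 − 1)/(2.2468 + 1) ≈ 0.384.

0.384c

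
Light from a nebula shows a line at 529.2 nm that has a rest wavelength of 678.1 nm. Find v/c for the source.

λ'/λ₀ = 0.7804 < 1 (blueshift), so the source is approaching.
λ'/λ₀ = √((1 − β)/(1 + β)) for an approaching source ⇒ β = (1 − r²)/(1 + r²) with r = λ'/λ₀.
β = (1 − 0.6090)/(1 + 0.6090) ≈ 0.243.

0.243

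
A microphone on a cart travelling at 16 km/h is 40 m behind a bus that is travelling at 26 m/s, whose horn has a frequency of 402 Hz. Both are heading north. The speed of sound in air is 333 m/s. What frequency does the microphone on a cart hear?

16 km/h = 4.444 m/s.
The microphone on a cart is behind, so the bus is moving away from it while the microphone on a cart is moving toward the bus.
General Doppler shift: f' = f · (v + v_o)/(v + v_s).
f' = 402 × (333 + 4.444)/(333 + 26) = 402 × 337.44/359 ≈ 378 Hz.

378 Hz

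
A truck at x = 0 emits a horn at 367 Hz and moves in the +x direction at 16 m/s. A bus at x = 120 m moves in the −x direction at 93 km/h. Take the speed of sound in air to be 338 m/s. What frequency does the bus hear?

93 km/h = 25.83 m/s.
The observer lies on the +x side, so the source is heading toward the observer and the observer is heading toward the source.
General Doppler shift: f' = f · (v + v_o)/(v − v_s).
f' = 367 × (338 + 25.83)/(338 − 16) = 367 × 363.83/322 ≈ 415 Hz.

415 Hz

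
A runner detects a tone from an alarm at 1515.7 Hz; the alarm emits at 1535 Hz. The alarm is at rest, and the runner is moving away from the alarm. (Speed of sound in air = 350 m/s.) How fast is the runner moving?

f' = f · (v − v_o)/v ⇒ v_o = v · |f'/f − 1|.
v_o = 350 × |1515.7/1535 − 1| = 350 × 0.01257 ≈ 4.4 m/s.

4.4 m/s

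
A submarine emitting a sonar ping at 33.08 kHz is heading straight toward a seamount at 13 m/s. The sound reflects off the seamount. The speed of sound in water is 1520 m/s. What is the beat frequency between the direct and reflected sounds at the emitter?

The seamount receives the sound from a moving source: f₁ = f₀ · v/(v − v_e) = 33.08 × 1520/1507 ≈ 33.365 kHz.
On the return leg the submarine is a moving observer: f₂ = f₁ · (v + v_e)/v = 33.365 × 1533/1520 ≈ 33.651 kHz.
Beat against the emitted tone (with f₀ = 33080 Hz): |f₂ − f₀| = 2v_e·f₀/(v − v_e) = 2 × 13 × 33080/1507 ≈ 571 Hz.

571 Hz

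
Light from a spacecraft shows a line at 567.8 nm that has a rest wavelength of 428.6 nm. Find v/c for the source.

λ'/λ₀ = 1.3248 > 1 (redshift), so the source is receding.
λ'/λ₀ = √((1 + β)/(1 − β)) for a receding source ⇒ β = (r² − 1)/(r² + 1) with r = λ'/λ₀.
β = (1.7550 − 1)/(1.7550 + 1) ≈ 0.274.

0.274c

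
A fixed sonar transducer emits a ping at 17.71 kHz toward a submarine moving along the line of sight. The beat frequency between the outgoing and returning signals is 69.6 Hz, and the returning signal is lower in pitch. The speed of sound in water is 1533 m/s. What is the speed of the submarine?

3.0 m/s

Double Doppler shift off a moving reflector: f₂ = f₀ · (v + u)/(v − u) (u > 0 toward emitter).
Returning signal is lower, so f₂ = f₀ − Δf = 17710 − 69.6 = 17640.4 Hz.
Rearranging, u = v · (f₂ − f₀)/(f₂ + f₀) = 1533 × -69.6/35350.4 ≈ -3.0 m/s.
So the submarine is moving at 3.0 m/s away from the emitter.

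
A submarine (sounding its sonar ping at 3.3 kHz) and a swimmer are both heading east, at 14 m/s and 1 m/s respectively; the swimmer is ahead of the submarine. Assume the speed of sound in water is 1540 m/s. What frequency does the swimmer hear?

3.33 kHz

The swimmer is ahead, so the submarine is moving toward it while the swimmer is moving away from the submarine.
Both move, so f' = f · (v − v_o)/(v − v_s).
f' = 3.3 × (1540 − 1)/(1540 − 14) = 3.3 × 1539/1526 ≈ 3.33 kHz.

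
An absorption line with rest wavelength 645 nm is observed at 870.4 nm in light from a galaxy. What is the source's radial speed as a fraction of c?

λ'/λ₀ = 1.3495 > 1 (redshift), so the source is receding.
λ'/λ₀ = √((1 + β)/(1 − β)) for a receding source ⇒ β = (r² − 1)/(r² + 1) with r = λ'/λ₀.
β = (1.8210 − 1)/(1.8210 + 1) ≈ 0.291.

0.291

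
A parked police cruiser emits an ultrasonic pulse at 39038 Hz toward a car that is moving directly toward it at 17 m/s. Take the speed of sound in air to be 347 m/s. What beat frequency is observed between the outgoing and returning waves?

At the car (a moving observer), f₁ = f₀ · (v + u)/v = 39038 × 364/347 ≈ 40951 Hz.
On reflection it acts as a source moving toward the stationary detector: f₂ = f₁ · v/(v − u) = 40951 × 347/330 ≈ 43060 Hz.
Beat frequency: |f₂ − f₀| = 2u·f₀/(v − u) = 2 × 17 × 39038/330 ≈ 4022 Hz.

4022 Hz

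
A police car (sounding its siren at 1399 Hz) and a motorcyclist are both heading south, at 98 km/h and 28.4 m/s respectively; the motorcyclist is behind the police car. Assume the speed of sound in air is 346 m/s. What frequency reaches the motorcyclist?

98 km/h = 27.22 m/s.
The motorcyclist is behind, so the police car is moving away from it while the motorcyclist is moving toward the police car.
General Doppler shift: f' = f · (v + v_o)/(v + v_s).
f' = 1399 × (346 + 28.4)/(346 + 27.22) = 1399 × 374.4/373.22 ≈ 1403 Hz.

1403 Hz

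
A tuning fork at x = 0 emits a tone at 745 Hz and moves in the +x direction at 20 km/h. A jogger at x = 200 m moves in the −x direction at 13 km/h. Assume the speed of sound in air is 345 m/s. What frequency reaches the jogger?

20 km/h = 5.556 m/s; 13 km/h = 3.611 m/s.
The observer lies on the +x side, so the source is heading toward the observer and the observer is heading toward the source.
Both move, so f' = f · (v + v_o)/(v − v_s).
f' = 745 × (345 + 3.611)/(345 − 5.556) = 745 × 348.61/339.44 ≈ 765 Hz.

765 Hz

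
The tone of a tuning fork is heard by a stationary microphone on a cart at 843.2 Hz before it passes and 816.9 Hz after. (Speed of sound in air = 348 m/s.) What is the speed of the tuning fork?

f₁/f₂ = (v + v_s)/(v − v_s), so v_s = v · (f₁ − f₂)/(f₁ + f₂).
v_s = 348 × (843.2 − 816.9)/(843.2 + 816.9) = 348 × 26.3/1660.1 ≈ 5.5 m/s.

5.5 m/s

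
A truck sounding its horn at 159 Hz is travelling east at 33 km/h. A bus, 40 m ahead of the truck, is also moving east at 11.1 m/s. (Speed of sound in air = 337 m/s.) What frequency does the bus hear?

158 Hz

33 km/h = 9.167 m/s.
The bus is ahead, so the truck is moving toward it while the bus is moving away from the truck.
With source approaching and observer receding, f' = f · (v − v_o)/(v − v_s).
f' = 159 × (337 − 11.1)/(337 − 9.167) = 159 × 325.9/327.83 ≈ 158 Hz.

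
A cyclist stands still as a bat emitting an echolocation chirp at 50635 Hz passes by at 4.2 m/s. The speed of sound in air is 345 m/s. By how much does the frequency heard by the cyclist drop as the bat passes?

1233 Hz

Approaching: f₁ = f · v/(v − v_s) = 50635 × 345/340.8 ≈ 51259 Hz.
Receding: f₂ = f · v/(v + v_s) = 50635 × 345/349.2 ≈ 50026 Hz.
Drop: f₁ − f₂ = 2f·v·v_s/(v² − v_s²) = 2 × 50635 × 345 × 4.2/(345² − 4.2²) ≈ 1233 Hz.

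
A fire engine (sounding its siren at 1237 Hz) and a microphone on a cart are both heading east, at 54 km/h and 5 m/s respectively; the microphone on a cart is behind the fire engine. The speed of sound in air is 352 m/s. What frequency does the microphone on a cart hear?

54 km/h = 15 m/s.
The microphone on a cart is behind, so the fire engine is moving away from it while the microphone on a cart is moving toward the fire engine.
With source receding and observer approaching, f' = f · (v + v_o)/(v + v_s).
f' = 1237 × (352 + 5)/(352 + 15) = 1237 × 357/367 ≈ 1203 Hz.

1203 Hz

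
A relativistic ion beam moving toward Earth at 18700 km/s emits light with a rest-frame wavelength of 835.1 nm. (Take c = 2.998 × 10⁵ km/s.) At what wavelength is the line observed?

β = v/c = 18700/299800 = 0.0624.
Relativistic Doppler for wavelength: λ' = λ₀ · √((1 − β)/(1 + β)).
λ' = 835.1 × √(0.9376/1.0624) = 835.1 × 0.93945 ≈ 784.5 nm.

784.5 nm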